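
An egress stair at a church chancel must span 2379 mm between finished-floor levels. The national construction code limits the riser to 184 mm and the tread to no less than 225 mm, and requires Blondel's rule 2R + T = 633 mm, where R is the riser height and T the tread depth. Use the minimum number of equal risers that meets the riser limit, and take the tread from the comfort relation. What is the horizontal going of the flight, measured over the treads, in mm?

3204 mm

⌈2379/184⌉ = 13 risers.
R = 2379 ÷ 13 = 183 mm.
Tread T = 633 − 2 × 183 = 267 mm (≥ 225 mm).
Treads = 13 − 1 = 12; going = 12 × 267 = 3204 mm.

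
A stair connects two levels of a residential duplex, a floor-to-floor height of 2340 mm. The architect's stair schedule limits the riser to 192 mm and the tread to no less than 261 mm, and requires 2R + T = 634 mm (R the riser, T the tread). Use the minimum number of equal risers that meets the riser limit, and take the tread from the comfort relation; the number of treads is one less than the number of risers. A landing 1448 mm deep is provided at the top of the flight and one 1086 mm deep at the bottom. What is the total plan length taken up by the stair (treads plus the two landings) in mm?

5822 mm

⌈2340/192⌉ = 13 risers.
R = 2340 ÷ 13 = 180 mm.
From 2R + T = 634: T = 634 − 360 = 274 mm.
Treads = 13 − 1 = 12; going = 12 × 274 = 3288 mm.
Add landings: 3288 + 1448 + 1086 = 5822 mm.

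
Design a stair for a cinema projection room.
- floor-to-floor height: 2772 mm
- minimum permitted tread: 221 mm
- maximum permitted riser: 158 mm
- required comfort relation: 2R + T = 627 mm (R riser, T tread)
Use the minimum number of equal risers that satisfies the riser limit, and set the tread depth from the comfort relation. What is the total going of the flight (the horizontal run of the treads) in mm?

5423 mm

2772 / 158 = 17.54, so 18 risers are needed.
Riser R = 2772 / 18 = 154 mm, within the 158 mm limit.
T = 627 − 2·154 = 319 mm, which satisfies the 221 mm minimum.
Going = (18 − 1) × 319 = 5423 mm.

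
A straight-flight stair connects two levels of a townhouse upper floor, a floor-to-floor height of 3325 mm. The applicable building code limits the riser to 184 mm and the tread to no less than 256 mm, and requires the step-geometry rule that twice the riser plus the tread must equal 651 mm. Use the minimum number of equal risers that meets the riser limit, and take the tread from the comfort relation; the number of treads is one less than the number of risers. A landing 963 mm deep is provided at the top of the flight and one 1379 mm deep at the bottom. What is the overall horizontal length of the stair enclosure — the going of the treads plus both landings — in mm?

3325 / 184 = 18.071 → round up to 19 risers.
Each riser is 3325/19 = 175 mm (≤ 184 mm).
Tread T = 651 − 2 × 175 = 301 mm (≥ 256 mm).
19 risers give 18 treads; going = 18 × 301 = 5418 mm.
Add landings: 5418 + 963 + 1379 = 7760 mm.

7760 mm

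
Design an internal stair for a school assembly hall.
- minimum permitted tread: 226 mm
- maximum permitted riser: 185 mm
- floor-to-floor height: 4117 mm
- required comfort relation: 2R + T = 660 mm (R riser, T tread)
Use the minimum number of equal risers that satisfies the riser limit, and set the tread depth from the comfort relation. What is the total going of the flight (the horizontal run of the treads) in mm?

⌈4117/185⌉ = 23 risers.
Each riser is 4117/23 = 179 mm (≤ 185 mm).
From 2R + T = 660: T = 660 − 358 = 302 mm.
Treads = 23 − 1 = 22; going = 22 × 302 = 6644 mm.

6644 mm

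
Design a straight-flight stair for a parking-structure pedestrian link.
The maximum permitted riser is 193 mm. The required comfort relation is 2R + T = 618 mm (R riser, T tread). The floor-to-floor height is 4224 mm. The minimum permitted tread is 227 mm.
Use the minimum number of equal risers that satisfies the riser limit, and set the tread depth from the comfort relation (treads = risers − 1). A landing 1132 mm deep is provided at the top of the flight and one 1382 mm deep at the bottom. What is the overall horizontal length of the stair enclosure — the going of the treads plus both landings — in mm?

4224 / 193 = 21.89, so 22 risers are needed.
Each riser is 4224/22 = 192 mm (≤ 193 mm).
Tread T = 618 − 2 × 192 = 234 mm (≥ 227 mm).
Treads = 22 − 1 = 21; going = 21 × 234 = 4914 mm.
Add landings: 4914 + 1132 + 1382 = 7428 mm.

7428 mm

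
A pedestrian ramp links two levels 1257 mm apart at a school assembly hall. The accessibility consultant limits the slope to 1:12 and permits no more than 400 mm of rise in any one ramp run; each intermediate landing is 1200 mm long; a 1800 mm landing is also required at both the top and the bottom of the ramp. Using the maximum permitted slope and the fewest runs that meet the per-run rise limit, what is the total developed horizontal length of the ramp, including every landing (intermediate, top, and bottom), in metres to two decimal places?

⌈1257/400⌉ = 4 ramp runs. That means 3 intermediate landings.
Ramp run (horizontal) at 1:12: 1257 × 12 = 15084 mm.
3 intermediate landings contribute 3 × 1200 = 3600 mm.
Top and bottom landings: 2 × 1800 = 3600 mm.
Total = 15084 + 3600 + 3600 = 22284 mm.
= 22.28 m.

22.28 m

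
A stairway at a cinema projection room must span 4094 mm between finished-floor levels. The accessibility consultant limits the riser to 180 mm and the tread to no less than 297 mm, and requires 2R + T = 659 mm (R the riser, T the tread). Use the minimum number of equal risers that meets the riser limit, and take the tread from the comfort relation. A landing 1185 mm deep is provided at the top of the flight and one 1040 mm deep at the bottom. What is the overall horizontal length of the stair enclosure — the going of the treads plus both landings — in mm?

⌈4094/180⌉ = 23 risers.
R = 4094 ÷ 23 = 178 mm.
T = 659 − 2·178 = 303 mm, which satisfies the 297 mm minimum.
Treads = 23 − 1 = 22; going = 22 × 303 = 6666 mm.
Add landings: 6666 + 1185 + 1040 = 8891 mm.

8891 mm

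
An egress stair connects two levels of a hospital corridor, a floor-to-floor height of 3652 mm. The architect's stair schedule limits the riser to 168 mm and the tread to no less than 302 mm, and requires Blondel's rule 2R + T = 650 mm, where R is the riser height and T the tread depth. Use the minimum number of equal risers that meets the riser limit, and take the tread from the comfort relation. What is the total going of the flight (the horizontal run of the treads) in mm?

At most 168 each: 3652/168 = 21.74, giving 22 risers.
Riser R = 3652 / 22 = 166 mm, within the 168 mm limit.
T = 650 − 2·166 = 318 mm, which satisfies the 302 mm minimum.
Treads = 22 − 1 = 21; going = 21 × 318 = 6678 mm.

6678 mm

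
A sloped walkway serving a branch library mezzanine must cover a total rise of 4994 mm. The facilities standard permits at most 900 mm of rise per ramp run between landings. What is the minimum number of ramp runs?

4994 / 900 = 5.55, so 6 ramp runs are needed.

6 runs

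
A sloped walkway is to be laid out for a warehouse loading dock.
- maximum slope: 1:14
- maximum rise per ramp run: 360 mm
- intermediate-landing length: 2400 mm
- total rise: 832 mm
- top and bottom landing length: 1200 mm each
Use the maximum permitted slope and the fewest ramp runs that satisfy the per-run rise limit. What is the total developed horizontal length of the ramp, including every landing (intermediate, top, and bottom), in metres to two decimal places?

⌈832/360⌉ = 3 ramp runs. That means 2 intermediate landings.
Horizontal run for 832 mm of rise at 1:14 is 832 × 14 = 11648 mm.
2 intermediate landings contribute 2 × 2400 = 4800 mm.
Top and bottom landings: 2 × 1200 = 2400 mm.
Total = 11648 + 4800 + 2400 = 18848 mm.
= 18.85 m.

18.85 m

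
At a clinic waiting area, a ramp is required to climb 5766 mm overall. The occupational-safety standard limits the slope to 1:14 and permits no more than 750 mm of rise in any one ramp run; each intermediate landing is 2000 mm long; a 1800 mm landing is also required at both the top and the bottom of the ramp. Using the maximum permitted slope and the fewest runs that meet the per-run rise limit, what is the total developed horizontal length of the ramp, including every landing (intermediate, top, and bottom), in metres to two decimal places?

⌈5766/750⌉ = 8 ramp runs. That means 7 intermediate landings.
Ramp run (horizontal) at 1:14: 5766 × 14 = 80724 mm.
7 intermediate landings contribute 7 × 2000 = 14000 mm.
Top and bottom landings: 2 × 1800 = 3600 mm.
Total = 80724 + 14000 + 3600 = 98324 mm.
= 98.32 m.

98.32 m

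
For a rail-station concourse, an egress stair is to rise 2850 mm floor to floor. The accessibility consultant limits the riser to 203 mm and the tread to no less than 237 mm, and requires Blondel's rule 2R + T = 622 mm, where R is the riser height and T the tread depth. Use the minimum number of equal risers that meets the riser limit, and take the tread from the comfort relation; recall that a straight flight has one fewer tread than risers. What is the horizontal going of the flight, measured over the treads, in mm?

2850 / 203 = 14.04, so 15 risers are needed.
Each riser is 2850/15 = 190 mm (≤ 203 mm).
From 2R + T = 622: T = 622 − 380 = 242 mm.
Treads = 15 − 1 = 14; going = 14 × 242 = 3388 mm.

3388 mm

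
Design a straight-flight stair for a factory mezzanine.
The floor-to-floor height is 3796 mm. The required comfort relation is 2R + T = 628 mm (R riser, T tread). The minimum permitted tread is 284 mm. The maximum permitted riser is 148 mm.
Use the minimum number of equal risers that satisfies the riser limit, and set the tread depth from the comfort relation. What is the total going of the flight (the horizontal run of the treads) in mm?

8400 mm

At most 148 each: 3796/148 = 25.65, giving 26 risers.
R = 3796 ÷ 26 = 146 mm.
Tread T = 628 − 2 × 146 = 336 mm (≥ 284 mm).
Going = (26 − 1) × 336 = 8400 mm.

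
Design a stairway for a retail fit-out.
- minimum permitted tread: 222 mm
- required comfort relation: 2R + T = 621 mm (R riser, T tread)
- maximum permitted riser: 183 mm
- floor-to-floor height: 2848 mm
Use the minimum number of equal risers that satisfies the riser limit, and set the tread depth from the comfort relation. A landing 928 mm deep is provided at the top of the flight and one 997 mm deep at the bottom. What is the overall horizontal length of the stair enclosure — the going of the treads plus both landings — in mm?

2848 / 183 = 15.563 → round up to 16 risers.
Each riser is 2848/16 = 178 mm (≤ 183 mm).
Tread T = 621 − 2 × 178 = 265 mm (≥ 222 mm).
Going = (16 − 1) × 265 = 3975 mm.
Add landings: 3975 + 928 + 997 = 5900 mm.

5900 mm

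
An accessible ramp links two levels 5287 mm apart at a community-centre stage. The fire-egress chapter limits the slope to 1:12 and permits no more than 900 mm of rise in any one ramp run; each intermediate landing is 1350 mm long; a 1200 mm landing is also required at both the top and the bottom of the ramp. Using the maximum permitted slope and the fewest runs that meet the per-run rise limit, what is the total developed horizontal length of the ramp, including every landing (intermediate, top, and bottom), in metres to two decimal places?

72.59 m

5287 / 900 = 5.874 → round up to 6 ramp runs. That means 5 intermediate landings.
Horizontal run for 5287 mm of rise at 1:12 is 5287 × 12 = 63444 mm.
Intermediate landings: 5 × 1350 = 6750 mm.
Top and bottom landings: 2 × 1200 = 2400 mm.
Total = 63444 + 6750 + 2400 = 72594 mm.
= 72.59 m.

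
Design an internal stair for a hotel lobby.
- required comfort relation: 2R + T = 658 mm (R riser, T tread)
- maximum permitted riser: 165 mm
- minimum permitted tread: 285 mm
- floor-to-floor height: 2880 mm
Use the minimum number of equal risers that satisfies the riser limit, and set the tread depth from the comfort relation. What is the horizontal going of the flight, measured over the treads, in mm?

5746 mm

2880 / 165 = 17.455 → round up to 18 risers.
Each riser is 2880/18 = 160 mm (≤ 165 mm).
From 2R + T = 658: T = 658 − 320 = 338 mm.
Treads = 18 − 1 = 17; going = 17 × 338 = 5746 mm.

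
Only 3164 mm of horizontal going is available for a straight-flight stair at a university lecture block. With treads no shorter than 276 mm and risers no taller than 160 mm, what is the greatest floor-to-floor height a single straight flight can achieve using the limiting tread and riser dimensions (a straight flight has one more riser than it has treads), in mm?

1920 mm

Treads that fit: ⌊3164 / 276⌋ = 11.
Risers = treads + 1 = 12.
Maximum height = 12 × 160 = 1920 mm.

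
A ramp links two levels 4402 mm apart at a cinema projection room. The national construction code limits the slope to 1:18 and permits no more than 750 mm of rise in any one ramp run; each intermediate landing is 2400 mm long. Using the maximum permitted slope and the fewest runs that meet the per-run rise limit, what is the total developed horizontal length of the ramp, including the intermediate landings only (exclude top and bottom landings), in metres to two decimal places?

91.24 m

At most 750 each: 4402/750 = 5.87, giving 6 ramp runs. That means 5 intermediate landings.
Horizontal run for 4402 mm of rise at 1:18 is 4402 × 18 = 79236 mm.
Intermediate landings: 5 × 2400 = 12000 mm.
Developed length = 79236 + 12000 = 91236 mm.
= 91.24 m.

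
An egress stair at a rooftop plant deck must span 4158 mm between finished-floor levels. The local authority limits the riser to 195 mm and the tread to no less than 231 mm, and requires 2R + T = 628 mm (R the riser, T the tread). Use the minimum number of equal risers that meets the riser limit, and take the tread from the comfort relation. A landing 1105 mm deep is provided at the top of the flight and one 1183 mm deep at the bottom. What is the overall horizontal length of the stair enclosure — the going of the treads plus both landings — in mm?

4158 / 195 = 21.32, so 22 risers are needed.
R = 4158 ÷ 22 = 189 mm.
T = 628 − 2·189 = 250 mm, which satisfies the 231 mm minimum.
22 risers give 21 treads; going = 21 × 250 = 5250 mm.
Add landings: 5250 + 1105 + 1183 = 7538 mm.

7538 mm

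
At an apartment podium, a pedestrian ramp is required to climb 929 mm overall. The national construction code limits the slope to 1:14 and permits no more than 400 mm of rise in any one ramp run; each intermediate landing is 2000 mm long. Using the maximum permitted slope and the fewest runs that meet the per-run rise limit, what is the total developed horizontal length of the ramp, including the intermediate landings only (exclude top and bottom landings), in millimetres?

⌈929/400⌉ = 3 ramp runs. That means 2 intermediate landings.
Horizontal run for 929 mm of rise at 1:14 is 929 × 14 = 13006 mm.
Intermediate landings: 2 × 2000 = 4000 mm.
Total developed length = 13006 + 4000 = 17006 mm.

17006 mm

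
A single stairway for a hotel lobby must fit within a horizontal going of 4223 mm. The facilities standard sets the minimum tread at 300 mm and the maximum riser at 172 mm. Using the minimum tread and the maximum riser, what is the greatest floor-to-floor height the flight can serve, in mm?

Treads that fit: ⌊4223 / 300⌋ = 14.
Risers = treads + 1 = 15.
Maximum height = 15 × 172 = 2580 mm.

2580 mm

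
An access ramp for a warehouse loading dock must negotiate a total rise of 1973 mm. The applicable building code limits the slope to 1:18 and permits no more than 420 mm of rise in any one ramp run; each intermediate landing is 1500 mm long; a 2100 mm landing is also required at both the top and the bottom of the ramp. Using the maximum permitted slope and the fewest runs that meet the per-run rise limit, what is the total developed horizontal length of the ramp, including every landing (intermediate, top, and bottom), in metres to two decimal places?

45.71 m

1973 / 420 = 4.70, so 5 ramp runs are needed. That means 4 intermediate landings.
Ramp run (horizontal) at 1:18: 1973 × 18 = 35514 mm.
4 intermediate landings contribute 4 × 1500 = 6000 mm.
Top and bottom landings: 2 × 2100 = 4200 mm.
Total = 35514 + 6000 + 4200 = 45714 mm.
= 45.71 m.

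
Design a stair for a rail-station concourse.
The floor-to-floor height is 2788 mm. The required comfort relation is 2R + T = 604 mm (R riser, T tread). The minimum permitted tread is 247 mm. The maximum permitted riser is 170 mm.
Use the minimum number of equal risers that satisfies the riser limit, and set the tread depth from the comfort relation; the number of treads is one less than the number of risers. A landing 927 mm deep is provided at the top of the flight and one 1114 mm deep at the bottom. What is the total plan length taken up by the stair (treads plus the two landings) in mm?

2788 / 170 = 16.40, so 17 risers are needed.
Riser R = 2788 / 17 = 164 mm, within the 170 mm limit.
T = 604 − 2·164 = 276 mm, which satisfies the 247 mm minimum.
Going = (17 − 1) × 276 = 4416 mm.
Add landings: 4416 + 927 + 1114 = 6457 mm.

6457 mm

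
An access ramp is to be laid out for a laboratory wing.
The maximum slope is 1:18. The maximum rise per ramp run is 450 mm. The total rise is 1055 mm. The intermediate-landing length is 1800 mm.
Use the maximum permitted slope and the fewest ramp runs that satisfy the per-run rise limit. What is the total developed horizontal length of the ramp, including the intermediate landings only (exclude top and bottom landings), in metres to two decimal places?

1055 / 450 = 2.344 → round up to 3 ramp runs. That means 2 intermediate landings.
Horizontal run for 1055 mm of rise at 1:18 is 1055 × 18 = 18990 mm.
Intermediate landings: 2 × 1800 = 3600 mm.
Total developed length = 18990 + 3600 = 22590 mm.
= 22.59 m.

22.59 m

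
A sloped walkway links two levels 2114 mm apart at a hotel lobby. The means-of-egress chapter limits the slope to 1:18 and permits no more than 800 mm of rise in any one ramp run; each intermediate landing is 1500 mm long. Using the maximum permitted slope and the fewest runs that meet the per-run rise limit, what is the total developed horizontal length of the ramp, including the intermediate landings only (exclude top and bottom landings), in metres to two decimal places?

41.05 m

At most 800 each: 2114/800 = 2.64, giving 3 ramp runs. That means 2 intermediate landings.
Ramp run (horizontal) at 1:18: 2114 × 18 = 38052 mm.
2 intermediate landings contribute 2 × 1500 = 3000 mm.
Total developed length = 38052 + 3000 = 41052 mm.
= 41.05 m.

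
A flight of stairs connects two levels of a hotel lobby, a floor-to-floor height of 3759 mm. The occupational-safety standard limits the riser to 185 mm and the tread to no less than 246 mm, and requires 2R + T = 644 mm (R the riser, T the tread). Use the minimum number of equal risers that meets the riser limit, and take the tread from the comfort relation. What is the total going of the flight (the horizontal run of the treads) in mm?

5720 mm

3759 / 185 = 20.319 → round up to 21 risers.
Riser R = 3759 / 21 = 179 mm, within the 185 mm limit.
T = 644 − 2·179 = 286 mm, which satisfies the 246 mm minimum.
Treads = 21 − 1 = 20; going = 20 × 286 = 5720 mm.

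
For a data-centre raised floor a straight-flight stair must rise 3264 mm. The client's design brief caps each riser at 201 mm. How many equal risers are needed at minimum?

17 risers

⌈3264/201⌉ = 17 risers.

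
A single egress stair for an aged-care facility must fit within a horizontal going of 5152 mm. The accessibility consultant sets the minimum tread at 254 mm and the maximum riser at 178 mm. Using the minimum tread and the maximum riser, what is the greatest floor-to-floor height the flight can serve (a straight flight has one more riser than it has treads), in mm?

3738 mm

5152 / 254 = 20.28, so 20 treads fit.
Risers = treads + 1 = 21.
Maximum height = 21 × 178 = 3738 mm.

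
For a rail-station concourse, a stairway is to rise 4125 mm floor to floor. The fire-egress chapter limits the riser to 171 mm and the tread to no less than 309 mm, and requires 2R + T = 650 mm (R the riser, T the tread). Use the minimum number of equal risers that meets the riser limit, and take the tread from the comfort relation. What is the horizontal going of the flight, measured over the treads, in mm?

7680 mm

4125 / 171 = 24.123 → round up to 25 risers.
R = 4125 ÷ 25 = 165 mm.
Tread T = 650 − 2 × 165 = 320 mm (≥ 309 mm).
Going = (25 − 1) × 320 = 7680 mm.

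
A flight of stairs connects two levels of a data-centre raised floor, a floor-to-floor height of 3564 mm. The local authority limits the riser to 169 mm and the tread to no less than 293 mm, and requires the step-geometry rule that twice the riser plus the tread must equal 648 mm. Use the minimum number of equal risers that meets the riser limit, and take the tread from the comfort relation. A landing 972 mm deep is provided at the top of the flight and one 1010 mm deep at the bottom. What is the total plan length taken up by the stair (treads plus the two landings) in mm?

3564 / 169 = 21.089 → round up to 22 risers.
R = 3564 ÷ 22 = 162 mm.
Tread T = 648 − 2 × 162 = 324 mm (≥ 293 mm).
Going = (22 − 1) × 324 = 6804 mm.
Enclosure = 6804 + 972 + 1010 = 8786 mm.

8786 mm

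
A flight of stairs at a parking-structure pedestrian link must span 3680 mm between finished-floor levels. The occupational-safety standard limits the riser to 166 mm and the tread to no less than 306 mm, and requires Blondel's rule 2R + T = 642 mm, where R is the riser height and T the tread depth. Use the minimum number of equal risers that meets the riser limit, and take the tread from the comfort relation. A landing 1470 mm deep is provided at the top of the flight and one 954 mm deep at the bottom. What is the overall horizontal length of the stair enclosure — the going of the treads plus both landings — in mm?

3680 / 166 = 22.169 → round up to 23 risers.
Each riser is 3680/23 = 160 mm (≤ 166 mm).
From 2R + T = 642: T = 642 − 320 = 322 mm.
Going = (23 − 1) × 322 = 7084 mm.
Add landings: 7084 + 1470 + 954 = 9508 mm.

9508 mm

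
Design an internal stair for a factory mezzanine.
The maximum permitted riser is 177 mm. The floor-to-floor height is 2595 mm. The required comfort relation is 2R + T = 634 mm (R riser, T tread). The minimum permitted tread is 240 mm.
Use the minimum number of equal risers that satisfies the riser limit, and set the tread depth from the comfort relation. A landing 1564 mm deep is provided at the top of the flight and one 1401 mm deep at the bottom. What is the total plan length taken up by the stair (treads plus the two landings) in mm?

2595 / 177 = 14.66, so 15 risers are needed.
R = 2595 ÷ 15 = 173 mm.
T = 634 − 2·173 = 288 mm, which satisfies the 240 mm minimum.
Treads = 15 − 1 = 14; going = 14 × 288 = 4032 mm.
Enclosure = 4032 + 1564 + 1401 = 6997 mm.

6997 mm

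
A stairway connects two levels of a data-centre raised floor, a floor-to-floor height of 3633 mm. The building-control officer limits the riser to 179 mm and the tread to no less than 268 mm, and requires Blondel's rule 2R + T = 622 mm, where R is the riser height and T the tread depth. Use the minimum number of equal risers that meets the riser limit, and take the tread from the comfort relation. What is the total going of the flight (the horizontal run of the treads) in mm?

At most 179 each: 3633/179 = 20.30, giving 21 risers.
Each riser is 3633/21 = 173 mm (≤ 179 mm).
T = 622 − 2·173 = 276 mm, which satisfies the 268 mm minimum.
Going = (21 − 1) × 276 = 5520 mm.

5520 mm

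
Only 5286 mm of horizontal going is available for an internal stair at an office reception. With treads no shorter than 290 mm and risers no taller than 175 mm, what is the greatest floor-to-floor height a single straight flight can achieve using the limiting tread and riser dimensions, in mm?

3325 mm

5286 / 290 = 18.23, so 18 treads fit.
Risers = treads + 1 = 19.
Maximum height = 19 × 175 = 3325 mm.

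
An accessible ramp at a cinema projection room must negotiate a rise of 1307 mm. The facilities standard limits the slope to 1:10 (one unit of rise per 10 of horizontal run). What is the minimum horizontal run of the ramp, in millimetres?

13070 mm

At 1:10 the run is 10 × 1307 = 13070 mm.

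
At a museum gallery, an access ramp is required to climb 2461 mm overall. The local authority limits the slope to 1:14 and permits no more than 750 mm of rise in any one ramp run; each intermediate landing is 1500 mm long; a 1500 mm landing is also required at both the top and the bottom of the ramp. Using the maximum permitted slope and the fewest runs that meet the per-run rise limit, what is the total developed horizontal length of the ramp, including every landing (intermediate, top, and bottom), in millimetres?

41954 mm

2461 / 750 = 3.281 → round up to 4 ramp runs. That means 3 intermediate landings.
Ramp run (horizontal) at 1:14: 2461 × 14 = 34454 mm.
3 intermediate landings contribute 3 × 1500 = 4500 mm.
Top and bottom landings: 2 × 1500 = 3000 mm.
Total = 34454 + 4500 + 3000 = 41954 mm.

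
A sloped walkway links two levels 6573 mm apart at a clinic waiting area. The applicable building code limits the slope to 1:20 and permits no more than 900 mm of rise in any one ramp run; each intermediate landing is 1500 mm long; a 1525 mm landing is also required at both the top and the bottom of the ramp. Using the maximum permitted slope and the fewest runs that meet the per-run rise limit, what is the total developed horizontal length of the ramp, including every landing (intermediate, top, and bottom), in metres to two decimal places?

145.01 m

6573 / 900 = 7.30, so 8 ramp runs are needed. That means 7 intermediate landings.
Ramp run (horizontal) at 1:20: 6573 × 20 = 131460 mm.
7 intermediate landings contribute 7 × 1500 = 10500 mm.
Top and bottom landings: 2 × 1525 = 3050 mm.
Total = 131460 + 10500 + 3050 = 145010 mm.
= 145.01 m.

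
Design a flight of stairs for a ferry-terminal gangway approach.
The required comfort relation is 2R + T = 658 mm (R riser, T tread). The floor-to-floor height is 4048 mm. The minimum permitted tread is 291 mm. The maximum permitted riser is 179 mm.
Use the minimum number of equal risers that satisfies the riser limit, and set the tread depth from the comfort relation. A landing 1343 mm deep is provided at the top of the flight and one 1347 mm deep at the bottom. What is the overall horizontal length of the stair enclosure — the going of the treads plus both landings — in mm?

9422 mm

At most 179 each: 4048/179 = 22.61, giving 23 risers.
R = 4048 ÷ 23 = 176 mm.
From 2R + T = 658: T = 658 − 352 = 306 mm.
23 risers give 22 treads; going = 22 × 306 = 6732 mm.
Add landings: 6732 + 1343 + 1347 = 9422 mm.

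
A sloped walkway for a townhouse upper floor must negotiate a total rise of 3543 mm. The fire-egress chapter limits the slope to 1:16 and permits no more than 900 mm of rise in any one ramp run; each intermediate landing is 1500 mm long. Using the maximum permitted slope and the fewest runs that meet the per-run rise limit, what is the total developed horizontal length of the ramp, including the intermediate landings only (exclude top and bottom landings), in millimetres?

61188 mm

⌈3543/900⌉ = 4 ramp runs. That means 3 intermediate landings.
Horizontal run for 3543 mm of rise at 1:16 is 3543 × 16 = 56688 mm.
Intermediate landings: 3 × 1500 = 4500 mm.
Total developed length = 56688 + 4500 = 61188 mm.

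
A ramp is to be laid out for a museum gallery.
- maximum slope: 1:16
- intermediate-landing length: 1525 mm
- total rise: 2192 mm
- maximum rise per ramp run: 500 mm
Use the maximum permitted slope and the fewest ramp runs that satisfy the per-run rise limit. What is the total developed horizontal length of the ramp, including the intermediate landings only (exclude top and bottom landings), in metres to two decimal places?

41.17 m

2192 / 500 = 4.384 → round up to 5 ramp runs. That means 4 intermediate landings.
Horizontal run for 2192 mm of rise at 1:16 is 2192 × 16 = 35072 mm.
Intermediate landings: 4 × 1525 = 6100 mm.
Developed length = 35072 + 6100 = 41172 mm.
= 41.17 m.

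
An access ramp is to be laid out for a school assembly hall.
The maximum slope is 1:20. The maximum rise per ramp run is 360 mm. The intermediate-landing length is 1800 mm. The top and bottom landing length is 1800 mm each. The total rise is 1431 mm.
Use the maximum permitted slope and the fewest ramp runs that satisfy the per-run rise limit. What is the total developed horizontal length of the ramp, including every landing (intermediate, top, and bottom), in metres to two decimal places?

37.62 m

1431 / 360 = 3.975 → round up to 4 ramp runs. That means 3 intermediate landings.
Ramp run (horizontal) at 1:20: 1431 × 20 = 28620 mm.
3 intermediate landings contribute 3 × 1800 = 5400 mm.
Top and bottom landings: 2 × 1800 = 3600 mm.
Total = 28620 + 5400 + 3600 = 37620 mm.
= 37.62 m.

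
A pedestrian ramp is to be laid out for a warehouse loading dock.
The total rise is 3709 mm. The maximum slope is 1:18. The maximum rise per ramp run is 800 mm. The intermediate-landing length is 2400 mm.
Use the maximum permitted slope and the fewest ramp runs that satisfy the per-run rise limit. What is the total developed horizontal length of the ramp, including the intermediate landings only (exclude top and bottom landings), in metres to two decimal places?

At most 800 each: 3709/800 = 4.64, giving 5 ramp runs. That means 4 intermediate landings.
Ramp run (horizontal) at 1:18: 3709 × 18 = 66762 mm.
Intermediate landings: 4 × 2400 = 9600 mm.
Total developed length = 66762 + 9600 = 76362 mm.
= 76.36 m.

76.36 m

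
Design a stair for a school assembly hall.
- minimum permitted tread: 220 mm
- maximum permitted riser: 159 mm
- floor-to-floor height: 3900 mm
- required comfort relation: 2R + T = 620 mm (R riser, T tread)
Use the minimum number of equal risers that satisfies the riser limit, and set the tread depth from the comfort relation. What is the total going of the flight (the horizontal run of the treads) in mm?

At most 159 each: 3900/159 = 24.53, giving 25 risers.
Riser R = 3900 / 25 = 156 mm, within the 159 mm limit.
Tread T = 620 − 2 × 156 = 308 mm (≥ 220 mm).
Going = (25 − 1) × 308 = 7392 mm.

7392 mm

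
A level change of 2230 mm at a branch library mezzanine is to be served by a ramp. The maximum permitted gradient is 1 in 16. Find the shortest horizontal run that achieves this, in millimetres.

35680 mm

At 1:16 the run is 16 × 2230 = 35680 mm.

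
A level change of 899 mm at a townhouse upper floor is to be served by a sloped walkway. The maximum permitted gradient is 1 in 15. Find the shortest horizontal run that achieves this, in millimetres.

Run = rise × 15 = 899 × 15 = 13485 mm.

13485 mm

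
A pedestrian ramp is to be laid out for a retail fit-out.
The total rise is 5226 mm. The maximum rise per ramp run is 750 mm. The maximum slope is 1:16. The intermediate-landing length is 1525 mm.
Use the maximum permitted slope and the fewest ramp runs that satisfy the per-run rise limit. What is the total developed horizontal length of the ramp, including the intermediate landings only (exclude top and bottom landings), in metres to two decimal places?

92.77 m

5226 / 750 = 6.97, so 7 ramp runs are needed. That means 6 intermediate landings.
Horizontal run for 5226 mm of rise at 1:16 is 5226 × 16 = 83616 mm.
Intermediate landings: 6 × 1525 = 9150 mm.
Developed length = 83616 + 9150 = 92766 mm.
= 92.77 m.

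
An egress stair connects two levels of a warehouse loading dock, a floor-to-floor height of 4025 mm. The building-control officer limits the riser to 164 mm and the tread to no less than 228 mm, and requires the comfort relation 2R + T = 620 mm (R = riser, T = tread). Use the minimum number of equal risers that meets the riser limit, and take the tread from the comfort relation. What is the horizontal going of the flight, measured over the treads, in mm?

4025 / 164 = 24.54, so 25 risers are needed.
Each riser is 4025/25 = 161 mm (≤ 164 mm).
From 2R + T = 620: T = 620 − 322 = 298 mm.
Going = (25 − 1) × 298 = 7152 mm.

7152 mm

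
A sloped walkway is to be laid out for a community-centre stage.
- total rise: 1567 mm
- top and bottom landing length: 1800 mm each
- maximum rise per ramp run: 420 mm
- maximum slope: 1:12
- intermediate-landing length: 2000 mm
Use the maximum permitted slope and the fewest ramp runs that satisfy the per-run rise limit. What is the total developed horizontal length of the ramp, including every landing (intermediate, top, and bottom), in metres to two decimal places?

28.40 m

1567 / 420 = 3.731 → round up to 4 ramp runs. That means 3 intermediate landings.
Horizontal run for 1567 mm of rise at 1:12 is 1567 × 12 = 18804 mm.
Intermediate landings: 3 × 2000 = 6000 mm.
Top and bottom landings: 2 × 1800 = 3600 mm.
Total = 18804 + 6000 + 3600 = 28404 mm.
= 28.40 m.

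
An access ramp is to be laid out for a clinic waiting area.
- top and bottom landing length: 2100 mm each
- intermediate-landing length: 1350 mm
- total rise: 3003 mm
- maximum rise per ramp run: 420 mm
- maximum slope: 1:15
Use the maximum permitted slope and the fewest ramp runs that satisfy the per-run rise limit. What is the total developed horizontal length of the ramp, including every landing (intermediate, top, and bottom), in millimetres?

⌈3003/420⌉ = 8 ramp runs. That means 7 intermediate landings.
Horizontal run for 3003 mm of rise at 1:15 is 3003 × 15 = 45045 mm.
Intermediate landings: 7 × 1350 = 9450 mm.
Top and bottom landings: 2 × 2100 = 4200 mm.
Total = 45045 + 9450 + 4200 = 58695 mm.

58695 mm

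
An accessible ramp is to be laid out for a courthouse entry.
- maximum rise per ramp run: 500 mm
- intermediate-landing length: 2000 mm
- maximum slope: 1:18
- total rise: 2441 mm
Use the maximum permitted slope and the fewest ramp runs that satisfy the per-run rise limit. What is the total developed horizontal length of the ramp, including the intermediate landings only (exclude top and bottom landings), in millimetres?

51938 mm

⌈2441/500⌉ = 5 ramp runs. That means 4 intermediate landings.
Ramp run (horizontal) at 1:18: 2441 × 18 = 43938 mm.
Intermediate landings: 4 × 2000 = 8000 mm.
Developed length = 43938 + 8000 = 51938 mm.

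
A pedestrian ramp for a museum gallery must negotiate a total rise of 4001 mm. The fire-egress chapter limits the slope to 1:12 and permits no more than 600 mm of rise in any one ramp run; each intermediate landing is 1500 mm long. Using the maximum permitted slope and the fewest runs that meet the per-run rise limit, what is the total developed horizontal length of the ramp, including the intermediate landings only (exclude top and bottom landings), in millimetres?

57012 mm

⌈4001/600⌉ = 7 ramp runs. That means 6 intermediate landings.
Horizontal run for 4001 mm of rise at 1:12 is 4001 × 12 = 48012 mm.
Intermediate landings: 6 × 1500 = 9000 mm.
Developed length = 48012 + 9000 = 57012 mm.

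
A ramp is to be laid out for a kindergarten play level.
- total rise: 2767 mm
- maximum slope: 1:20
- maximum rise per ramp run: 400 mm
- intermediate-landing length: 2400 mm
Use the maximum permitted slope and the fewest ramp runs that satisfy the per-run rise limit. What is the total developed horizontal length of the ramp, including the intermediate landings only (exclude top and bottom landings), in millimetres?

69740 mm

At most 400 each: 2767/400 = 6.92, giving 7 ramp runs. That means 6 intermediate landings.
Horizontal run for 2767 mm of rise at 1:20 is 2767 × 20 = 55340 mm.
Intermediate landings: 6 × 2400 = 14400 mm.
Developed length = 55340 + 14400 = 69740 mm.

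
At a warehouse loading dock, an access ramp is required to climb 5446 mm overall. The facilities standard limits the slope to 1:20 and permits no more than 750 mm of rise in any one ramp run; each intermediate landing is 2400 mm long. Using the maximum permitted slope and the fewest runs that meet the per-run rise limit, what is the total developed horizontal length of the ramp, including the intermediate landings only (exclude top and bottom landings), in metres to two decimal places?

⌈5446/750⌉ = 8 ramp runs. That means 7 intermediate landings.
Horizontal run for 5446 mm of rise at 1:20 is 5446 × 20 = 108920 mm.
Intermediate landings: 7 × 2400 = 16800 mm.
Total developed length = 108920 + 16800 = 125720 mm.
= 125.72 m.

125.72 m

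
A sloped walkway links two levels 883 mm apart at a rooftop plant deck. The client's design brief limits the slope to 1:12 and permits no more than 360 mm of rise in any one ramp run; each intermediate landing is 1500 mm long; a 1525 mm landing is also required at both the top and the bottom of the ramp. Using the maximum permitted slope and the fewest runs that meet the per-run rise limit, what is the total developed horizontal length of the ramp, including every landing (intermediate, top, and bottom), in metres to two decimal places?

16.65 m

⌈883/360⌉ = 3 ramp runs. That means 2 intermediate landings.
Ramp run (horizontal) at 1:12: 883 × 12 = 10596 mm.
2 intermediate landings contribute 2 × 1500 = 3000 mm.
Top and bottom landings: 2 × 1525 = 3050 mm.
Total = 10596 + 3000 + 3050 = 16646 mm.
= 16.65 m.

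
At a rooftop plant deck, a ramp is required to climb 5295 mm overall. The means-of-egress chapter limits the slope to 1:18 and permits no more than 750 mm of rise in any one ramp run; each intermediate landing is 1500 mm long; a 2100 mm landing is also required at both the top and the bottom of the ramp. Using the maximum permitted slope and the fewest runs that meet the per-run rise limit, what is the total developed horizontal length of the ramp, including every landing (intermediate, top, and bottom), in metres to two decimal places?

5295 / 750 = 7.06, so 8 ramp runs are needed. That means 7 intermediate landings.
Horizontal run for 5295 mm of rise at 1:18 is 5295 × 18 = 95310 mm.
Intermediate landings: 7 × 1500 = 10500 mm.
Top and bottom landings: 2 × 2100 = 4200 mm.
Total = 95310 + 10500 + 4200 = 110010 mm.
= 110.01 m.

110.01 m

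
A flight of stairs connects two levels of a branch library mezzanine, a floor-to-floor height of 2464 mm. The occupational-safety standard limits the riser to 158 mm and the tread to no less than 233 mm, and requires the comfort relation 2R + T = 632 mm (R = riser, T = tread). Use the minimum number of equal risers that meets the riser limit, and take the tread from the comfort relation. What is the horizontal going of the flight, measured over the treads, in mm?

4860 mm

2464 / 158 = 15.595 → round up to 16 risers.
Each riser is 2464/16 = 154 mm (≤ 158 mm).
T = 632 − 2·154 = 324 mm, which satisfies the 233 mm minimum.
Treads = 16 − 1 = 15; going = 15 × 324 = 4860 mm.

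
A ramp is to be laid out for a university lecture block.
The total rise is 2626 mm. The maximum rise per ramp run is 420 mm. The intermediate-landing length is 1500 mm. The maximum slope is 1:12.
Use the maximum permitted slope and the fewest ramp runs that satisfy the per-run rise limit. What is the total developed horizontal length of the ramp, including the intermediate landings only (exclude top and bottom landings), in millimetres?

2626 / 420 = 6.25, so 7 ramp runs are needed. That means 6 intermediate landings.
Ramp run (horizontal) at 1:12: 2626 × 12 = 31512 mm.
Intermediate landings: 6 × 1500 = 9000 mm.
Developed length = 31512 + 9000 = 40512 mm.

40512 mm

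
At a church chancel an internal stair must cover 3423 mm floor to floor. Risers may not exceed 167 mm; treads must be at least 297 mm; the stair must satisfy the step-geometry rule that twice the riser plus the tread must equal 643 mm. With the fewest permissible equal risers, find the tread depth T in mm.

At most 167 each: 3423/167 = 20.50, giving 21 risers.
R = 3423 ÷ 21 = 163 mm.
Tread T = 643 − 2 × 163 = 317 mm (≥ 297 mm).

317 mm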